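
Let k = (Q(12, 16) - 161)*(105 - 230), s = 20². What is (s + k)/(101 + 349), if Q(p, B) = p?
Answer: 761/18 ≈ 42.278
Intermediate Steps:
s = 400
k = 18625 (k = (12 - 161)*(105 - 230) = -149*(-125) = 18625)
(s + k)/(101 + 349) = (400 + 18625)/(101 + 349) = 19025/450 = 19025*(1/450) = 761/18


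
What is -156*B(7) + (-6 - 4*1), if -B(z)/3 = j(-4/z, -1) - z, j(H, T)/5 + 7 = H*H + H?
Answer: -991714/49 ≈ -20239.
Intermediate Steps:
j(H, T) = -35 + 5*H + 5*H**2 (j(H, T) = -35 + 5*(H*H + H) = -35 + 5*(H**2 + H) = -35 + 5*(H + H**2) = -35 + (5*H + 5*H**2) = -35 + 5*H + 5*H**2)
B(z) = 105 - 240/z**2 + 3*z + 60/z (B(z) = -3*((-35 + 5*(-4/z) + 5*(-4/z)**2) - z) = -3*((-35 - 20/z + 5*(16/z**2)) - z) = -3*((-35 - 20/z + 80/z**2) - z) = -3*(-35 - z - 20/z + 80/z**2) = 105 - 240/z**2 + 3*z + 60/z)
-156*B(7) + (-6 - 4*1) = -156*(105 - 240/7**2 + 3*7 + 60/7) + (-6 - 4*1) = -156*(105 - 240*1/49 + 21 + 60*(1/7)) + (-6 - 4) = -156*(105 - 240/49 + 21 + 60/7) - 10 = -156*6354/49 - 10 = -991224/49 - 10 = -991714/49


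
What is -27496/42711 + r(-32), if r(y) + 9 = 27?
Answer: 741302/42711 ≈ 17.356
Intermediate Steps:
r(y) = 18 (r(y) = -9 + 27 = 18)
-27496/42711 + r(-32) = -27496/42711 + 18 = 741302/42711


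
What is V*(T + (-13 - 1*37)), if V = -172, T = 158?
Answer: -18576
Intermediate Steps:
V*(T + (-13 - 1*37)) = -172*(158 + (-13 - 1*37)) = -172*(158 + (-13 - 37)) = -172*(158 - 50) = -172*108 = -18576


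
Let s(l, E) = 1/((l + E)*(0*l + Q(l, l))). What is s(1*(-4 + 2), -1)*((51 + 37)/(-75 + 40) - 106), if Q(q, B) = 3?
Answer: 422/35 ≈ 12.057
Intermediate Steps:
s(l, E) = 1/(3*(E + l)) (s(l, E) = 1/((l + E)*(0*l + 3)) = 1/((E + l)*(0 + 3)) = 1/((E + l)*3) = (⅓)/(E + l) = 1/(3*(E + l)))
s(1*(-4 + 2), -1)*((51 + 37)/(-75 + 40) - 106) = (1/(3*(-1 + 1*(-4 + 2))))*((51 + 37)/(-75 + 40) - 106) = (1/(3*(-1 + 1*(-2))))*(88/(-35) - 106) = (1/(3*(-1 - 2)))*(88*(-1/35) - 106) = ((⅓)/(-3))*(-88/35 - 106) = ((⅓)*(-⅓))*(-3798/35) = -⅑*(-3798/35) = 422/35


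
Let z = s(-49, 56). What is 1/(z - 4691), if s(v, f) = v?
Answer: -1/4740 ≈ -0.00021097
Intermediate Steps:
z = -49
1/(z - 4691) = 1/(-49 - 4691) = 1/(-4740) = -1/4740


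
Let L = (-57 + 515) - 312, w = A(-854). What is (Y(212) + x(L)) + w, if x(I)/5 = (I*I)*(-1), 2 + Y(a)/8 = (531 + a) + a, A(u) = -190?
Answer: -99146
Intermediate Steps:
w = -190
Y(a) = 4232 + 16*a (Y(a) = -16 + 8*((531 + a) + a) = -16 + 8*(531 + 2*a) = -16 + (4248 + 16*a) = 4232 + 16*a)
L = 146 (L = 458 - 312 = 146)
x(I) = -5*I² (x(I) = 5*((I*I)*(-1)) = 5*(I²*(-1)) = 5*(-I²) = -5*I²)
(Y(212) + x(L)) + w = ((4232 + 16*212) - 5*146²) - 190 = ((4232 + 3392) - 5*21316) - 190 = (7624 - 106580) - 190 = -98956 - 190 = -99146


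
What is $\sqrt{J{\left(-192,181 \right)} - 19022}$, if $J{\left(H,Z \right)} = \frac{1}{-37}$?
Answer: $\frac{i \sqrt{26041155}}{37} \approx 137.92 i$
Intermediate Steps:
$J{\left(H,Z \right)} = - \frac{1}{37}$
$\sqrt{J{\left(-192,181 \right)} - 19022} = \sqrt{- \frac{1}{37} - 19022} = \sqrt{- \frac{703815}{37}} = \frac{i \sqrt{26041155}}{37}$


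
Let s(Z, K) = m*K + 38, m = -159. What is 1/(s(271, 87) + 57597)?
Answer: 1/43802 ≈ 2.2830e-5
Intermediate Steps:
s(Z, K) = 38 - 159*K (s(Z, K) = -159*K + 38 = 38 - 159*K)
1/(s(271, 87) + 57597) = 1/((38 - 159*87) + 57597) = 1/((38 - 13833) + 57597) = 1/(-13795 + 57597) = 1/43802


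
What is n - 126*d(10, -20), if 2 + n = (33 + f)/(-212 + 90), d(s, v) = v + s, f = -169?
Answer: 76806/61 ≈ 1259.1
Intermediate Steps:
d(s, v) = s + v
n = -54/61 (n = -2 + (33 - 169)/(-212 + 90) = -2 - 136/(-122) = -2 - 136*(-1/122) = -2 + 68/61 = -54/61 ≈ -0.88525)
n - 126*d(10, -20) = -54/61 - 126*(10 - 20) = -54/61 - 126*(-10) = -54/61 + 1260 = 76806/61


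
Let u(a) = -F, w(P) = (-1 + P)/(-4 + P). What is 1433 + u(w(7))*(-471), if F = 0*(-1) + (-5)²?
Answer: 13208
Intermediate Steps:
w(P) = (-1 + P)/(-4 + P)
F = 25 (F = 0 + 25 = 25)
u(a) = -25 (u(a) = -1*25 = -25)
1433 + u(w(7))*(-471) = 1433 - 25*(-471) = 1433 + 11775 = 13208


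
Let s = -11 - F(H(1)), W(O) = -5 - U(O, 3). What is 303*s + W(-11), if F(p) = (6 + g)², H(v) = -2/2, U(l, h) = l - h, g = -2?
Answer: -8172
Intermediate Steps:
H(v) = -1 (H(v) = -2*½ = -1)
W(O) = -2 - O (W(O) = -5 - (O - 1*3) = -5 - (O - 3) = -5 - (-3 + O) = -5 + (3 - O) = -2 - O)
F(p) = 16 (F(p) = (6 - 2)² = 4² = 16)
s = -27 (s = -11 - 1*16 = -11 - 16 = -27)
303*s + W(-11) = 303*(-27) + (-2 - 1*(-11)) = -8181 + (-2 + 11) = -8181 + 9 = -8172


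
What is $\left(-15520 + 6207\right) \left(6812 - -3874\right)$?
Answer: $-99518718$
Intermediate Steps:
$\left(-15520 + 6207\right) \left(6812 - -3874\right) = - 9313 \left(6812 + \left(-5545 + 9419\right)\right) = - 9313 \left(6812 + 3874\right) = \left(-9313\right) 10686 = -99518718$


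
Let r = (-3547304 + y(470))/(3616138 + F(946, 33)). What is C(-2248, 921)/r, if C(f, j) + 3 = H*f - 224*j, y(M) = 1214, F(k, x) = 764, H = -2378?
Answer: -1032713331343/197005 ≈ -5.2421e+6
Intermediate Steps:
C(f, j) = -3 - 2378*f - 224*j (C(f, j) = -3 + (-2378*f - 224*j) = -3 - 2378*f - 224*j)
r = -197005/200939 (r = (-3547304 + 1214)/(3616138 + 764) = -3546090/3616902 = -3546090*1/3616902 = -197005/200939 ≈ -0.98042)
C(-2248, 921)/r = (-3 - 2378*(-2248) - 224*921)/(-197005/200939) = (-3 + 5345744 - 206304)*(-200939/197005) = 5139437*(-200939/197005) = -1032713331343/197005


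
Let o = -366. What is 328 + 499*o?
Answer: -182306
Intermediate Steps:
328 + 499*o = 328 + 499*(-366) = 328 - 182634 = -182306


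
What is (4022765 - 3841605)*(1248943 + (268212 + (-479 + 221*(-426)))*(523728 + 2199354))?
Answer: 85633042879389320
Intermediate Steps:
(4022765 - 3841605)*(1248943 + (268212 + (-479 + 221*(-426)))*(523728 + 2199354)) = 181160*(1248943 + (268212 + (-479 - 94146))*2723082) = 181160*(1248943 + (268212 - 94625)*2723082) = 181160*(1248943 + 173587*2723082) = 181160*(1248943 + 472691635134) = 181160*472692884077 = 85633042879389320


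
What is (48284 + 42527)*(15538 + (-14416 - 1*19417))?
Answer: -1661387245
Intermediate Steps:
(48284 + 42527)*(15538 + (-14416 - 1*19417)) = 90811*(15538 + (-14416 - 19417)) = 90811*(15538 - 33833) = 90811*(-18295) = -1661387245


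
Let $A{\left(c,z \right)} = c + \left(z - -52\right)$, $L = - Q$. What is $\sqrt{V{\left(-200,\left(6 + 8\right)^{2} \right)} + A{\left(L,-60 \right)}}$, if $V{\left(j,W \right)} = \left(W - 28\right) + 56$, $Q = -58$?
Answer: $\sqrt{274} \approx 16.553$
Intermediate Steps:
$V{\left(j,W \right)} = 28 + W$ ($V{\left(j,W \right)} = \left(-28 + W\right) + 56 = 28 + W$)
$L = 58$ ($L = \left(-1\right) \left(-58\right) = 58$)
$A{\left(c,z \right)} = 52 + c + z$ ($A{\left(c,z \right)} = c + \left(z + 52\right) = c + \left(52 + z\right) = 52 + c + z$)
$\sqrt{V{\left(-200,\left(6 + 8\right)^{2} \right)} + A{\left(L,-60 \right)}} = \sqrt{\left(28 + \left(6 + 8\right)^{2}\right) + \left(52 + 58 - 60\right)} = \sqrt{\left(28 + 14^{2}\right) + 50} = \sqrt{\left(28 + 196\right) + 50} = \sqrt{224 + 50} = \sqrt{274}$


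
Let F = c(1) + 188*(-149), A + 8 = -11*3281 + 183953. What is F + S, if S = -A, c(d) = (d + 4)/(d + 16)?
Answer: -2989717/17 ≈ -1.7587e+5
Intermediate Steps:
A = 147854 (A = -8 + (-11*3281 + 183953) = -8 + (-36091 + 183953) = -8 + 147862 = 147854)
c(d) = (4 + d)/(16 + d)
F = -476199/17 (F = (4 + 1)/(16 + 1) + 188*(-149) = 5/17 - 28012 = -476199/17 ≈ -28012.)
S = -147854 (S = -1*147854 = -147854)
F + S = -476199/17 - 147854 = -2989717/17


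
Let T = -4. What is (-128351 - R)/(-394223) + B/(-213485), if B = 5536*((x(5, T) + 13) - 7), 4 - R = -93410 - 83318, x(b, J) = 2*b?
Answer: 30211947807/84160697155 ≈ 0.35898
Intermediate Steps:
R = 176732 (R = 4 - (-93410 - 83318) = 4 - 1*(-176728) = 4 + 176728 = 176732)
B = 88576 (B = 5536*((2*5 + 13) - 7) = 5536*((10 + 13) - 7) = 5536*(23 - 7) = 5536*16 = 88576)
(-128351 - R)/(-394223) + B/(-213485) = (-128351 - 1*176732)/(-394223) + 88576/(-213485) = (-128351 - 176732)*(-1/394223) + 88576*(-1/213485) = -305083*(-1/394223) - 88576/213485 = 305083/394223 - 88576/213485 = 30211947807/84160697155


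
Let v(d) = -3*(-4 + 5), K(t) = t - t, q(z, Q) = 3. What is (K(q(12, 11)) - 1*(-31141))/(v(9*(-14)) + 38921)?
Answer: 2831/3538 ≈ 0.80017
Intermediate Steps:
K(t) = 0
v(d) = -3 (v(d) = -3*1 = -3)
(K(q(12, 11)) - 1*(-31141))/(v(9*(-14)) + 38921) = (0 - 1*(-31141))/(-3 + 38921) = (0 + 31141)/38918 = 31141*(1/38918) = 2831/3538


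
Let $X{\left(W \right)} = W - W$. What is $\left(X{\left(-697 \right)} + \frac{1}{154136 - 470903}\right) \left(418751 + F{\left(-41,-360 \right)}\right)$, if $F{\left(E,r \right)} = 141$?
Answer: $- \frac{418892}{316767} \approx -1.3224$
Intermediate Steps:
$X{\left(W \right)} = 0$
$\left(X{\left(-697 \right)} + \frac{1}{154136 - 470903}\right) \left(418751 + F{\left(-41,-360 \right)}\right) = \left(0 + \frac{1}{154136 - 470903}\right) \left(418751 + 141\right) = \left(0 + \frac{1}{-316767}\right) 418892 = \left(0 - \frac{1}{316767}\right) 418892 = \left(- \frac{1}{316767}\right) 418892 = - \frac{418892}{316767}$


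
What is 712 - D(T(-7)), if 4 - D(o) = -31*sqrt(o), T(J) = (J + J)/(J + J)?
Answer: 677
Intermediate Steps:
T(J) = 1 (T(J) = (2*J)/((2*J)) = (2*J)*(1/(2*J)) = 1)
D(o) = 4 + 31*sqrt(o) (D(o) = 4 - (-31)*sqrt(o) = 4 + 31*sqrt(o))
712 - D(T(-7)) = 712 - (4 + 31*sqrt(1)) = 712 - (4 + 31*1) = 712 - (4 + 31) = 712 - 1*35 = 712 - 35 = 677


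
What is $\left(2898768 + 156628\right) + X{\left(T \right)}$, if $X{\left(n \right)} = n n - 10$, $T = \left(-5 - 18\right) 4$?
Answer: $3063850$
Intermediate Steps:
$T = -92$ ($T = \left(-23\right) 4 = -92$)
$X{\left(n \right)} = -10 + n^{2}$ ($X{\left(n \right)} = n^{2} - 10 = -10 + n^{2}$)
$\left(2898768 + 156628\right) + X{\left(T \right)} = \left(2898768 + 156628\right) - \left(10 - \left(-92\right)^{2}\right) = 3055396 + \left(-10 + 8464\right) = 3055396 + 8454 = 3063850$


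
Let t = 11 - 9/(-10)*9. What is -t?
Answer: -191/10 ≈ -19.100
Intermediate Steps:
t = 191/10 (t = 11 - 9*(-1/10)*9 = 11 + (9/10)*9 = 11 + 81/10 = 191/10 ≈ 19.100)
-t = -1*191/10 = -191/10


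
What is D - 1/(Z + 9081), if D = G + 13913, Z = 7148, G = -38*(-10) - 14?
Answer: 231733890/16229 ≈ 14279.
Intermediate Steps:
G = 366 (G = 380 - 14 = 366)
D = 14279 (D = 366 + 13913 = 14279)
D - 1/(Z + 9081) = 14279 - 1/(7148 + 9081) = 14279 - 1/16229 = 231733890/16229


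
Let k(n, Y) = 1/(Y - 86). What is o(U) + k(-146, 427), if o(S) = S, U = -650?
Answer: -221649/341 ≈ -650.00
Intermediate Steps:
k(n, Y) = 1/(-86 + Y)
o(U) + k(-146, 427) = -650 + 1/(-86 + 427) = -650 + 1/341 = -221649/341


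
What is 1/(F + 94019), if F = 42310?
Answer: 1/136329 ≈ 7.3352e-6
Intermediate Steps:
1/(F + 94019) = 1/(42310 + 94019) = 1/136329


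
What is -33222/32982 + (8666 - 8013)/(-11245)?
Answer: -65853106/61813765 ≈ -1.0653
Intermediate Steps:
-33222/32982 + (8666 - 8013)/(-11245) = -33222*1/32982 + 653*(-1/11245) = -5537/5497 - 653/11245 = -65853106/61813765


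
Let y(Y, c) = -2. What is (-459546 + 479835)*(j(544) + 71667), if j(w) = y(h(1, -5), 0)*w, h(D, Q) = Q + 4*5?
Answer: 1431977331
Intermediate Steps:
h(D, Q) = 20 + Q (h(D, Q) = Q + 20 = 20 + Q)
j(w) = -2*w
(-459546 + 479835)*(j(544) + 71667) = (-459546 + 479835)*(-2*544 + 71667) = 20289*(-1088 + 71667) = 20289*70579 = 1431977331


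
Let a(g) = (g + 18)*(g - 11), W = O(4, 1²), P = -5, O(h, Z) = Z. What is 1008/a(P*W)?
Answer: -63/13 ≈ -4.8462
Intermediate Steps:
W = 1 (W = 1² = 1)
a(g) = (-11 + g)*(18 + g) (a(g) = (18 + g)*(-11 + g) = (-11 + g)*(18 + g))
1008/a(P*W) = 1008/(-198 + (-5*1)² + 7*(-5*1)) = 1008/(-198 + (-5)² + 7*(-5)) = 1008/(-198 + 25 - 35) = 1008/(-208) = 1008*(-1/208) = -63/13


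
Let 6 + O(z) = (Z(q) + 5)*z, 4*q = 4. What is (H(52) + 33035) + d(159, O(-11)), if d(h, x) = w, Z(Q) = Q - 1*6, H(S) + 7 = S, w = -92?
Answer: 32988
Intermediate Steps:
q = 1 (q = (1/4)*4 = 1)
H(S) = -7 + S
Z(Q) = -6 + Q (Z(Q) = Q - 6 = -6 + Q)
O(z) = -6 (O(z) = -6 + ((-6 + 1) + 5)*z = -6 + (-5 + 5)*z = -6 + 0*z = -6 + 0 = -6)
d(h, x) = -92
(H(52) + 33035) + d(159, O(-11)) = ((-7 + 52) + 33035) - 92 = (45 + 33035) - 92 = 33080 - 92 = 32988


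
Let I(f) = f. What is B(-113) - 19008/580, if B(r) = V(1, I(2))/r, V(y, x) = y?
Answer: -537121/16385 ≈ -32.781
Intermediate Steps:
B(r) = 1/r
B(-113) - 19008/580 = 1/(-113) - 19008/580 = -1/113 - 19008*1/580 = -1/113 - 4752/145 = -537121/16385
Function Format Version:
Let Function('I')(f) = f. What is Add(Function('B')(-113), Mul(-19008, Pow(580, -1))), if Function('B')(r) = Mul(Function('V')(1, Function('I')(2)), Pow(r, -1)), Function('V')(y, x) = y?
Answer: Rational(-537121, 16385) ≈ -32.781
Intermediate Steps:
Function('B')(r) = Pow(r, -1) (Function('B')(r) = Mul(1, Pow(r, -1)) = Pow(r, -1))
Add(Function('B')(-113), Mul(-19008, Pow(580, -1))) = Add(Pow(-113, -1), Mul(-19008, Pow(580, -1))) = Add(Rational(-1, 113), Mul(-19008, Rational(1, 580))) = Add(Rational(-1, 113), Rational(-4752, 145)) = Rational(-537121, 16385)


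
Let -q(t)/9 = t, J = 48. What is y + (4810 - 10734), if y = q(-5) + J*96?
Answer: -1271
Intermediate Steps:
q(t) = -9*t
y = 4653 (y = -9*(-5) + 48*96 = 45 + 4608 = 4653)
y + (4810 - 10734) = 4653 + (4810 - 10734) = 4653 - 5924 = -1271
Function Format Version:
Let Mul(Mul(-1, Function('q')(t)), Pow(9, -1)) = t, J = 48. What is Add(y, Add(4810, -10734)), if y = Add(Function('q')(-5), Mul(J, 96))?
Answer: -1271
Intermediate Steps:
Function('q')(t) = Mul(-9, t)
y = 4653 (y = Add(Mul(-9, -5), Mul(48, 96)) = Add(45, 4608) = 4653)
Add(y, Add(4810, -10734)) = Add(4653, Add(4810, -10734)) = Add(4653, -5924) = -1271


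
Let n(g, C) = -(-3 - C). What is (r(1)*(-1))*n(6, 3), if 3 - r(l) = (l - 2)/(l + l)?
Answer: -21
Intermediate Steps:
r(l) = 3 - (-2 + l)/(2*l) (r(l) = 3 - (l - 2)/(l + l) = 3 - (-2 + l)/(2*l))
n(g, C) = 3 + C
(r(1)*(-1))*n(6, 3) = ((5/2 + 1/1)*(-1))*(3 + 3) = ((5/2 + 1)*(-1))*6 = ((7/2)*(-1))*6 = -7/2*6 = -21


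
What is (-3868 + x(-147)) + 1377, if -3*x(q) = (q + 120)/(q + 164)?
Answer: -42338/17 ≈ -2490.5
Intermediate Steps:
x(q) = -(120 + q)/(3*(164 + q)) (x(q) = -(q + 120)/(3*(q + 164)) = -(120 + q)/(3*(164 + q)))
(-3868 + x(-147)) + 1377 = (-3868 + (-120 - 1*(-147))/(3*(164 - 147))) + 1377 = (-3868 + (⅓)*(-120 + 147)/17) + 1377 = (-3868 + (⅓)*(1/17)*27) + 1377 = (-3868 + 9/17) + 1377 = -65747/17 + 1377 = -42338/17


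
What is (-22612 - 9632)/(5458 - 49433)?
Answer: 32244/43975 ≈ 0.73323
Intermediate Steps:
(-22612 - 9632)/(5458 - 49433) = -32244/(-43975) = -32244*(-1/43975) = 32244/43975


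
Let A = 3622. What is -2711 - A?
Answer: -6333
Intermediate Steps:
-2711 - A = -2711 - 1*3622 = -2711 - 3622 = -6333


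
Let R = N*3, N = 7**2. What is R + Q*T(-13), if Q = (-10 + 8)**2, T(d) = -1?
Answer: 143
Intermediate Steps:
N = 49
R = 147 (R = 49*3 = 147)
Q = 4 (Q = (-2)**2 = 4)
R + Q*T(-13) = 147 + 4*(-1) = 147 - 4 = 143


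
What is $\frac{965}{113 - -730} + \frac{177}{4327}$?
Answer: $\frac{4324766}{3647661} \approx 1.1856$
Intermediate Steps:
$\frac{965}{113 - -730} + \frac{177}{4327} = \frac{965}{113 + 730} + 177 \cdot \frac{1}{4327} = \frac{965}{843} + \frac{177}{4327} = \frac{4324766}{3647661}$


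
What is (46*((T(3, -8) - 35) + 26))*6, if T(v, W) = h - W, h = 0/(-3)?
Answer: -276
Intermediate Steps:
h = 0 (h = 0*(-⅓) = 0)
T(v, W) = -W (T(v, W) = 0 - W = -W)
(46*((T(3, -8) - 35) + 26))*6 = (46*((-1*(-8) - 35) + 26))*6 = (46*((8 - 35) + 26))*6 = (46*(-27 + 26))*6 = (46*(-1))*6 = -46*6 = -276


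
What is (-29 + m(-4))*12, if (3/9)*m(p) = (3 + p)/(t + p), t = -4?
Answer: -687/2 ≈ -343.50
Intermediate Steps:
m(p) = 3*(3 + p)/(-4 + p) (m(p) = 3*((3 + p)/(-4 + p)) = 3*(3 + p)/(-4 + p))
(-29 + m(-4))*12 = (-29 + 3*(3 - 4)/(-4 - 4))*12 = (-29 + 3*(-1)/(-8))*12 = (-29 + 3*(-⅛)*(-1))*12 = (-29 + 3/8)*12 = -229/8*12 = -687/2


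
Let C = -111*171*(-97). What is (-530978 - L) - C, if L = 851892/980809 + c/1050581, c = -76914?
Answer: -2444294505817897741/1030419300029 ≈ -2.3721e+6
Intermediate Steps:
L = 819543605826/1030419300029 (L = 851892/980809 - 76914/1050581 = 819543605826/1030419300029 ≈ 0.79535)
C = 1841157 (C = -18981*(-97) = 1841157)
(-530978 - L) - C = (-530978 - 1*819543605826/1030419300029) - 1*1841157 = (-530978 - 819543605826/1030419300029) - 1841157 = -547130798634404188/1030419300029 - 1841157 = -2444294505817897741/1030419300029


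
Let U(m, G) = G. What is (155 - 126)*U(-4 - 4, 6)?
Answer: 174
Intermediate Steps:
(155 - 126)*U(-4 - 4, 6) = (155 - 126)*6 = 29*6 = 174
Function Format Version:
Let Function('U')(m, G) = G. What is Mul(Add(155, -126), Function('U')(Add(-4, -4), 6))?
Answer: 174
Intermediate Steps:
Mul(Add(155, -126), Function('U')(Add(-4, -4), 6)) = Mul(Add(155, -126), 6) = Mul(29, 6) = 174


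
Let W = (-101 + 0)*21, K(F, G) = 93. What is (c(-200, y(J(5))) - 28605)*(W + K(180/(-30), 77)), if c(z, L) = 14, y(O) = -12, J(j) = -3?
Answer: 57982548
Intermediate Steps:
W = -2121 (W = -101*21 = -2121)
(c(-200, y(J(5))) - 28605)*(W + K(180/(-30), 77)) = (14 - 28605)*(-2121 + 93) = -28591*(-2028) = 57982548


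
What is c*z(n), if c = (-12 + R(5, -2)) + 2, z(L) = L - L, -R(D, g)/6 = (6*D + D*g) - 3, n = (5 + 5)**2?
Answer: 0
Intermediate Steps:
n = 100 (n = 10**2 = 100)
R(D, g) = 18 - 36*D - 6*D*g (R(D, g) = -6*((6*D + D*g) - 3) = -6*(-3 + 6*D + D*g) = 18 - 36*D - 6*D*g)
z(L) = 0
c = -112 (c = (-12 + (18 - 36*5 - 6*5*(-2))) + 2 = (-12 + (18 - 180 + 60)) + 2 = (-12 - 102) + 2 = -114 + 2 = -112)
c*z(n) = -112*0 = 0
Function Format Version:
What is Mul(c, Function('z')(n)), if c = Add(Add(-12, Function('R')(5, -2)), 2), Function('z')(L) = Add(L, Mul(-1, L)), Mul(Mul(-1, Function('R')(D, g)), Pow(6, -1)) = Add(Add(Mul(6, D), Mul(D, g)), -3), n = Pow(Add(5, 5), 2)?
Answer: 0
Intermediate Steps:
n = 100 (n = Pow(10, 2) = 100)
Function('R')(D, g) = Add(18, Mul(-36, D), Mul(-6, D, g)) (Function('R')(D, g) = Mul(-6, Add(Add(Mul(6, D), Mul(D, g)), -3)) = Mul(-6, Add(-3, Mul(6, D), Mul(D, g))) = Add(18, Mul(-36, D), Mul(-6, D, g)))
Function('z')(L) = 0
c = -112 (c = Add(Add(-12, Add(18, Mul(-36, 5), Mul(-6, 5, -2))), 2) = Add(Add(-12, Add(18, -180, 60)), 2) = Add(Add(-12, -102), 2) = Add(-114, 2) = -112)
Mul(c, Function('z')(n)) = Mul(-112, 0) = 0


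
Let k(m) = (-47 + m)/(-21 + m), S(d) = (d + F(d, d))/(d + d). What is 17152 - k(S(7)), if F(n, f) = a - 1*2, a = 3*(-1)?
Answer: 1251932/73 ≈ 17150.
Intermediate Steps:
a = -3
F(n, f) = -5 (F(n, f) = -3 - 1*2 = -3 - 2 = -5)
S(d) = (-5 + d)/(2*d) (S(d) = (d - 5)/(d + d) = (-5 + d)/((2*d)) = (-5 + d)*(1/(2*d)) = (-5 + d)/(2*d))
k(m) = (-47 + m)/(-21 + m)
17152 - k(S(7)) = 17152 - (-47 + (½)*(-5 + 7)/7)/(-21 + (½)*(-5 + 7)/7) = 17152 - (-47 + (½)*(⅐)*2)/(-21 + (½)*(⅐)*2) = 17152 - (-47 + ⅐)/(-21 + ⅐) = 17152 - (-328)/((-146/7)*7) = 17152 - (-7)*(-328)/(146*7) = 17152 - 1*164/73 = 17152 - 164/73 = 1251932/73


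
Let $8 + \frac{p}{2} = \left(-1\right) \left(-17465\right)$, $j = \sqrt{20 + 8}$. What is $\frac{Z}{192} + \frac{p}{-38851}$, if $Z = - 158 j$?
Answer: $- \frac{34914}{38851} - \frac{79 \sqrt{7}}{48} \approx -5.2531$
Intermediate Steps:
$j = 2 \sqrt{7}$ ($j = \sqrt{28} = 2 \sqrt{7} \approx 5.2915$)
$p = 34914$ ($p = -16 + 2 \left(\left(-1\right) \left(-17465\right)\right) = -16 + 2 \cdot 17465 = -16 + 34930 = 34914$)
$Z = - 316 \sqrt{7}$ ($Z = - 158 \cdot 2 \sqrt{7} = - 316 \sqrt{7} \approx -836.06$)
$\frac{Z}{192} + \frac{p}{-38851} = \frac{\left(-316\right) \sqrt{7}}{192} + \frac{34914}{-38851} = - 316 \sqrt{7} \cdot \frac{1}{192} + 34914 \left(- \frac{1}{38851}\right) = - \frac{79 \sqrt{7}}{48} - \frac{34914}{38851} = - \frac{34914}{38851} - \frac{79 \sqrt{7}}{48}$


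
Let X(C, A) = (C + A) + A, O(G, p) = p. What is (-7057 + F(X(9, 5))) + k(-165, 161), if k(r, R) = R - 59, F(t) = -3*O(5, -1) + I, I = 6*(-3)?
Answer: -6970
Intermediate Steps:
I = -18
X(C, A) = C + 2*A (X(C, A) = (A + C) + A = C + 2*A)
F(t) = -15 (F(t) = -3*(-1) - 18 = 3 - 18 = -15)
k(r, R) = -59 + R
(-7057 + F(X(9, 5))) + k(-165, 161) = (-7057 - 15) + (-59 + 161) = -7072 + 102 = -6970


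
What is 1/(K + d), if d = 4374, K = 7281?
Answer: 1/11655 ≈ 8.5800e-5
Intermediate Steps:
1/(K + d) = 1/(7281 + 4374) = 1/11655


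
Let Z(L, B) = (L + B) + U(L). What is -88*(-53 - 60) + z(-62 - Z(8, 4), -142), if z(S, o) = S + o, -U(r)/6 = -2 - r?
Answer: 9668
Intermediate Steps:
U(r) = 12 + 6*r (U(r) = -6*(-2 - r) = 12 + 6*r)
Z(L, B) = 12 + B + 7*L (Z(L, B) = (L + B) + (12 + 6*L) = (B + L) + (12 + 6*L) = 12 + B + 7*L)
-88*(-53 - 60) + z(-62 - Z(8, 4), -142) = -88*(-53 - 60) + ((-62 - (12 + 4 + 7*8)) - 142) = -88*(-113) + ((-62 - (12 + 4 + 56)) - 142) = 9944 + ((-62 - 1*72) - 142) = 9944 + ((-62 - 72) - 142) = 9944 + (-134 - 142) = 9944 - 276 = 9668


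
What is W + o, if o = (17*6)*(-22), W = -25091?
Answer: -27335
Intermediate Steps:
o = -2244 (o = 102*(-22) = -2244)
W + o = -25091 - 2244 = -27335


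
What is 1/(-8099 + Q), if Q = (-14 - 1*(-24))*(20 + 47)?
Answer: -1/7429 ≈ -0.00013461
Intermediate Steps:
Q = 670 (Q = (-14 + 24)*67 = 10*67 = 670)
1/(-8099 + Q) = 1/(-8099 + 670) = 1/(-7429) = -1/7429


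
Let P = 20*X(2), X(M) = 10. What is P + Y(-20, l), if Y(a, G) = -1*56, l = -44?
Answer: 144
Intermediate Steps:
Y(a, G) = -56
P = 200 (P = 20*10 = 200)
P + Y(-20, l) = 200 - 56 = 144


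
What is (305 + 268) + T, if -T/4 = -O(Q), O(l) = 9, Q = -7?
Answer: 609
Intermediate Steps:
T = 36 (T = -(-4)*9 = -4*(-9) = 36)
(305 + 268) + T = (305 + 268) + 36 = 573 + 36 = 609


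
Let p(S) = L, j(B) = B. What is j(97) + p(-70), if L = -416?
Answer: -319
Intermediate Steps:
p(S) = -416
j(97) + p(-70) = 97 - 416 = -319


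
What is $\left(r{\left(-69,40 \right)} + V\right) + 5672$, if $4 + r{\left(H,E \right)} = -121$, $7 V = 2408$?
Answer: $5891$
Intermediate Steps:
$V = 344$ ($V = \frac{1}{7} \cdot 2408 = 344$)
$r{\left(H,E \right)} = -125$ ($r{\left(H,E \right)} = -4 - 121 = -125$)
$\left(r{\left(-69,40 \right)} + V\right) + 5672 = \left(-125 + 344\right) + 5672 = 219 + 5672 = 5891$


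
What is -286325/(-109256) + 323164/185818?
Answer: 44255972417/10150865704 ≈ 4.3598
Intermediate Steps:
-286325/(-109256) + 323164/185818 = -286325*(-1/109256) + 323164*(1/185818) = 286325/109256 + 161582/92909 = 44255972417/10150865704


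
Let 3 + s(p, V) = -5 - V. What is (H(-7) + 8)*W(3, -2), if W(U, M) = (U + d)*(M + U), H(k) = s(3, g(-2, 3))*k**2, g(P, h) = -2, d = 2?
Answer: -1430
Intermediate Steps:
s(p, V) = -8 - V (s(p, V) = -3 + (-5 - V) = -8 - V)
H(k) = -6*k**2 (H(k) = (-8 - 1*(-2))*k**2 = (-8 + 2)*k**2 = -6*k**2)
W(U, M) = (2 + U)*(M + U) (W(U, M) = (U + 2)*(M + U) = (2 + U)*(M + U))
(H(-7) + 8)*W(3, -2) = (-6*(-7)**2 + 8)*(3**2 + 2*(-2) + 2*3 - 2*3) = (-6*49 + 8)*(9 - 4 + 6 - 6) = (-294 + 8)*5 = -286*5 = -1430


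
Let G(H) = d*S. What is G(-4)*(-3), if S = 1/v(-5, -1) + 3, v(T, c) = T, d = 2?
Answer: -84/5 ≈ -16.800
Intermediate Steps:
S = 14/5 (S = 1/(-5) + 3 = -⅕ + 3 = 14/5 ≈ 2.8000)
G(H) = 28/5 (G(H) = 2*(14/5) = 28/5)
G(-4)*(-3) = (28/5)*(-3) = -84/5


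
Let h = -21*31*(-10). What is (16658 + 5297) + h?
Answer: 28465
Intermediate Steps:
h = 6510 (h = -651*(-10) = 6510)
(16658 + 5297) + h = (16658 + 5297) + 6510 = 21955 + 6510 = 28465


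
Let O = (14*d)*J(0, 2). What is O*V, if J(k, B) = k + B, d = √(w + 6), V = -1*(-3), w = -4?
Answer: 84*√2 ≈ 118.79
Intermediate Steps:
V = 3
d = √2 (d = √(-4 + 6) = √2 ≈ 1.4142)
J(k, B) = B + k
O = 28*√2 (O = (14*√2)*(2 + 0) = (14*√2)*2 = 28*√2 ≈ 39.598)
O*V = (28*√2)*3 = 84*√2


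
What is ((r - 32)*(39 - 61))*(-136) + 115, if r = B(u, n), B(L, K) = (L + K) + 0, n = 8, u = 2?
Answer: -65709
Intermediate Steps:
B(L, K) = K + L (B(L, K) = (K + L) + 0 = K + L)
r = 10 (r = 8 + 2 = 10)
((r - 32)*(39 - 61))*(-136) + 115 = ((10 - 32)*(39 - 61))*(-136) + 115 = -22*(-22)*(-136) + 115 = 484*(-136) + 115 = -65824 + 115 = -65709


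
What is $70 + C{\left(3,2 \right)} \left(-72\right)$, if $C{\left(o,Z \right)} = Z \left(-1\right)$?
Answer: $214$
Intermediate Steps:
$C{\left(o,Z \right)} = - Z$
$70 + C{\left(3,2 \right)} \left(-72\right) = 70 + \left(-1\right) 2 \left(-72\right) = 70 - -144 = 70 + 144 = 214$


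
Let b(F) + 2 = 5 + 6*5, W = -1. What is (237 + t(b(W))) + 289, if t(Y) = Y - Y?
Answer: 526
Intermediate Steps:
b(F) = 33 (b(F) = -2 + (5 + 6*5) = -2 + (5 + 30) = -2 + 35 = 33)
t(Y) = 0
(237 + t(b(W))) + 289 = (237 + 0) + 289 = 237 + 289 = 526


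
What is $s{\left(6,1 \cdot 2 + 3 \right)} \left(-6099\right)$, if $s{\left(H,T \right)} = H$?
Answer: $-36594$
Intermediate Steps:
$s{\left(6,1 \cdot 2 + 3 \right)} \left(-6099\right) = 6 \left(-6099\right) = -36594$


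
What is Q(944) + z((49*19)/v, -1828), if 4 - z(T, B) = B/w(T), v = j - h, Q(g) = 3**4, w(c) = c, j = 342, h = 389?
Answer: -6781/931 ≈ -7.2836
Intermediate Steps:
Q(g) = 81
v = -47 (v = 342 - 1*389 = 342 - 389 = -47)
z(T, B) = 4 - B/T
Q(944) + z((49*19)/v, -1828) = 81 + (4 - 1*(-1828)/(49*19)/(-47)) = 81 + (4 - 1*(-1828)/931*(-1/47)) = 81 + (4 - 1*(-1828)/(-931/47)) = 81 + (4 - 1*(-1828)*(-47/931)) = 81 + (4 - 85916/931) = 81 - 82192/931 = -6781/931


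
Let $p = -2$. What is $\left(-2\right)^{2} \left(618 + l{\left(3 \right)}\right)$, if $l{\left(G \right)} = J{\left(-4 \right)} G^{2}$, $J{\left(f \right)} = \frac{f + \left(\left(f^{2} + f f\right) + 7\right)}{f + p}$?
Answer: $2262$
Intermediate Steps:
$J{\left(f \right)} = \frac{7 + f + 2 f^{2}}{-2 + f}$ ($J{\left(f \right)} = \frac{f + \left(\left(f^{2} + f f\right) + 7\right)}{f - 2} = \frac{f + \left(\left(f^{2} + f^{2}\right) + 7\right)}{-2 + f} = \frac{f + \left(2 f^{2} + 7\right)}{-2 + f} = \frac{f + \left(7 + 2 f^{2}\right)}{-2 + f} = \frac{7 + f + 2 f^{2}}{-2 + f}$)
$l{\left(G \right)} = - \frac{35 G^{2}}{6}$ ($l{\left(G \right)} = \frac{7 - 4 + 2 \left(-4\right)^{2}}{-2 - 4} G^{2} = \frac{7 - 4 + 2 \cdot 16}{-6} G^{2} = - \frac{7 - 4 + 32}{6} G^{2} = \left(- \frac{1}{6}\right) 35 G^{2} = - \frac{35 G^{2}}{6}$)
$\left(-2\right)^{2} \left(618 + l{\left(3 \right)}\right) = \left(-2\right)^{2} \left(618 - \frac{35 \cdot 3^{2}}{6}\right) = 4 \left(618 - \frac{105}{2}\right) = 4 \cdot \frac{1131}{2} = 2262$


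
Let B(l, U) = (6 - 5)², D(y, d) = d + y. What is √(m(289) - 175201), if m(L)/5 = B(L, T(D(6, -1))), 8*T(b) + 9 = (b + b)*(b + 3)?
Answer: 2*I*√43799 ≈ 418.56*I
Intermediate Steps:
T(b) = -9/8 + b*(3 + b)/4 (T(b) = -9/8 + ((b + b)*(b + 3))/8 = -9/8 + ((2*b)*(3 + b))/8 = -9/8 + (2*b*(3 + b))/8 = -9/8 + b*(3 + b)/4)
B(l, U) = 1 (B(l, U) = 1² = 1)
m(L) = 5 (m(L) = 5*1 = 5)
√(m(289) - 175201) = √(5 - 175201) = √(-175196) = 2*I*√43799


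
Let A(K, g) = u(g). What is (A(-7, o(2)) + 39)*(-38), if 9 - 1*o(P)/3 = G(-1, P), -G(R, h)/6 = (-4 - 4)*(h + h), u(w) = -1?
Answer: -1444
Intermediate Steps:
G(R, h) = 96*h (G(R, h) = -6*(-4 - 4)*(h + h) = -(-48)*2*h = -(-96)*h = 96*h)
o(P) = 27 - 288*P
A(K, g) = -1
(A(-7, o(2)) + 39)*(-38) = (-1 + 39)*(-38) = 38*(-38) = -1444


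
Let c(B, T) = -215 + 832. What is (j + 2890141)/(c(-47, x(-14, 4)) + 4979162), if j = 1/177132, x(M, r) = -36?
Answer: 511936455613/882078213828 ≈ 0.58038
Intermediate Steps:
c(B, T) = 617
j = 1/177132 ≈ 5.6455e-6
(j + 2890141)/(c(-47, x(-14, 4)) + 4979162) = (1/177132 + 2890141)/(617 + 4979162) = (511936455613/177132)/4979779 = (511936455613/177132)*(1/4979779) = 511936455613/882078213828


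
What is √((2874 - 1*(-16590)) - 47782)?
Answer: I*√28318 ≈ 168.28*I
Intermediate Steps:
√((2874 - 1*(-16590)) - 47782) = √((2874 + 16590) - 47782) = √(19464 - 47782) = √(-28318) = I*√28318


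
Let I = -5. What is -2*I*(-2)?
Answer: -20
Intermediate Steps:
-2*I*(-2) = -2*(-5)*(-2) = 10*(-2) = -20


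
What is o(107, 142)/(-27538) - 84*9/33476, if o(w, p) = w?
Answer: -6100165/230465522 ≈ -0.026469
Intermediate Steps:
o(107, 142)/(-27538) - 84*9/33476 = 107/(-27538) - 84*9/33476 = 107*(-1/27538) - 756*1/33476 = -107/27538 - 189/8369 = -6100165/230465522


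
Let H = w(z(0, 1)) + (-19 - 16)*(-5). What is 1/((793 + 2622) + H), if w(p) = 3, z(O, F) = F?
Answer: 1/3593 ≈ 0.00027832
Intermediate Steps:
H = 178 (H = 3 + (-19 - 16)*(-5) = 3 - 35*(-5) = 3 + 175 = 178)
1/((793 + 2622) + H) = 1/((793 + 2622) + 178) = 1/(3415 + 178) = 1/3593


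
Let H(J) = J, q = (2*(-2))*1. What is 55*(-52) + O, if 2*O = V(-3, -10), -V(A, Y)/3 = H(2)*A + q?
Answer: -2845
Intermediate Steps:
q = -4 (q = -4*1 = -4)
V(A, Y) = 12 - 6*A (V(A, Y) = -3*(2*A - 4) = -3*(-4 + 2*A) = 12 - 6*A)
O = 15 (O = (12 - 6*(-3))/2 = (12 + 18)/2 = (½)*30 = 15)
55*(-52) + O = 55*(-52) + 15 = -2860 + 15 = -2845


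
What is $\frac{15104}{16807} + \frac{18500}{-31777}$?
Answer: $\frac{169030308}{534076039} \approx 0.31649$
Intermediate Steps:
$\frac{15104}{16807} + \frac{18500}{-31777} = 15104 \cdot \frac{1}{16807} + 18500 \left(- \frac{1}{31777}\right) = \frac{15104}{16807} - \frac{18500}{31777} = \frac{169030308}{534076039}$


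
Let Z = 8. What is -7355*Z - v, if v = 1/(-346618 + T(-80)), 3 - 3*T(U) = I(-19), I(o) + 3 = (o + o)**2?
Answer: -61269621277/1041292 ≈ -58840.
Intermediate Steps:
I(o) = -3 + 4*o**2 (I(o) = -3 + (o + o)**2 = -3 + (2*o)**2 = -3 + 4*o**2)
T(U) = -1438/3 (T(U) = 1 - (-3 + 4*(-19)**2)/3 = 1 - (-3 + 4*361)/3 = 1 - (-3 + 1444)/3 = 1 - 1/3*1441 = 1 - 1441/3 = -1438/3)
v = -3/1041292 (v = 1/(-346618 - 1438/3) = 1/(-1041292/3) = -3/1041292 ≈ -2.8810e-6)
-7355*Z - v = -7355*8 - 1*(-3/1041292) = -58840 + 3/1041292 = -61269621277/1041292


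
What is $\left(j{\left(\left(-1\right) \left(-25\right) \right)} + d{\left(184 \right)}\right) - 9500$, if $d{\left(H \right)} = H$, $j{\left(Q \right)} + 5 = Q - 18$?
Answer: $-9314$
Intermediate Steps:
$j{\left(Q \right)} = -23 + Q$ ($j{\left(Q \right)} = -5 + \left(Q - 18\right) = -5 + \left(-18 + Q\right) = -23 + Q$)
$\left(j{\left(\left(-1\right) \left(-25\right) \right)} + d{\left(184 \right)}\right) - 9500 = \left(\left(-23 - -25\right) + 184\right) - 9500 = \left(\left(-23 + 25\right) + 184\right) - 9500 = \left(2 + 184\right) - 9500 = 186 - 9500 = -9314$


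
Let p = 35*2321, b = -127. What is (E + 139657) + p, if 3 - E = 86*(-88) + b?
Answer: 228590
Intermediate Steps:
p = 81235
E = 7698 (E = 3 - (86*(-88) - 127) = 3 - (-7568 - 127) = 3 - 1*(-7695) = 3 + 7695 = 7698)
(E + 139657) + p = (7698 + 139657) + 81235 = 147355 + 81235 = 228590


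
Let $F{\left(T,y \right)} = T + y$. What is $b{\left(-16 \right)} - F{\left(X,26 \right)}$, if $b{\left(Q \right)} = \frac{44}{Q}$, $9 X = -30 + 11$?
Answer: $- \frac{959}{36} \approx -26.639$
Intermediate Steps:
$X = - \frac{19}{9}$ ($X = \frac{-30 + 11}{9} = \frac{1}{9} \left(-19\right) = - \frac{19}{9} \approx -2.1111$)
$b{\left(-16 \right)} - F{\left(X,26 \right)} = \frac{44}{-16} - \left(- \frac{19}{9} + 26\right) = 44 \left(- \frac{1}{16}\right) - \frac{215}{9} = - \frac{11}{4} - \frac{215}{9} = - \frac{959}{36}$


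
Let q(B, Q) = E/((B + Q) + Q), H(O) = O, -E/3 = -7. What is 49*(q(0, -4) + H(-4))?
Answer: -2597/8 ≈ -324.63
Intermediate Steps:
E = 21 (E = -3*(-7) = 21)
q(B, Q) = 21/(B + 2*Q) (q(B, Q) = 21/((B + Q) + Q) = 21/(B + 2*Q))
49*(q(0, -4) + H(-4)) = 49*(21/(0 + 2*(-4)) - 4) = 49*(21/(0 - 8) - 4) = 49*(21/(-8) - 4) = 49*(21*(-⅛) - 4) = 49*(-21/8 - 4) = 49*(-53/8) = -2597/8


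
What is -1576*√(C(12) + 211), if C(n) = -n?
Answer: -1576*√199 ≈ -22232.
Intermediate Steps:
-1576*√(C(12) + 211) = -1576*√(-1*12 + 211) = -1576*√(-12 + 211) = -1576*√199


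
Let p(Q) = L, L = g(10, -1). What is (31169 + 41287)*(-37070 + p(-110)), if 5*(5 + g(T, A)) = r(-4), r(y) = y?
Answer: -13431820824/5 ≈ -2.6864e+9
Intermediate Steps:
g(T, A) = -29/5 (g(T, A) = -5 + (⅕)*(-4) = -5 - ⅘ = -29/5)
L = -29/5 ≈ -5.8000
p(Q) = -29/5
(31169 + 41287)*(-37070 + p(-110)) = (31169 + 41287)*(-37070 - 29/5) = 72456*(-185379/5) = -13431820824/5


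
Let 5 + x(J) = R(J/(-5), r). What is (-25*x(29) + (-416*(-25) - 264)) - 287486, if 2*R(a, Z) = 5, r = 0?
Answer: -554575/2 ≈ -2.7729e+5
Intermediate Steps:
R(a, Z) = 5/2 (R(a, Z) = (½)*5 = 5/2)
x(J) = -5/2 (x(J) = -5 + 5/2 = -5/2)
(-25*x(29) + (-416*(-25) - 264)) - 287486 = (-25*(-5/2) + (-416*(-25) - 264)) - 287486 = (125/2 + (10400 - 264)) - 287486 = (125/2 + 10136) - 287486 = 20397/2 - 287486 = -554575/2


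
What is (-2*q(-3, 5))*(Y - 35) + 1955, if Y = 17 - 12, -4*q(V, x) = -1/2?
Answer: 3925/2 ≈ 1962.5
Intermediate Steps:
q(V, x) = ⅛ (q(V, x) = -(-1)/(4*2) = -¼*(-½) = ⅛)
Y = 5
(-2*q(-3, 5))*(Y - 35) + 1955 = (-2*⅛)*(5 - 35) + 1955 = -¼*(-30) + 1955 = 15/2 + 1955 = 3925/2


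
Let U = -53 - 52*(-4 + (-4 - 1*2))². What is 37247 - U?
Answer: 42500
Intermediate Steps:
U = -5253 (U = -53 - 52*(-4 + (-4 - 2))² = -53 - 52*(-4 - 6)² = -53 - 52*(-10)² = -53 - 52*100 = -53 - 5200 = -5253)
37247 - U = 37247 - 1*(-5253) = 37247 + 5253 = 42500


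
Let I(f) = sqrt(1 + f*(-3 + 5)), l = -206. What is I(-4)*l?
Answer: -206*I*sqrt(7) ≈ -545.02*I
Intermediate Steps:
I(f) = sqrt(1 + 2*f) (I(f) = sqrt(1 + f*2) = sqrt(1 + 2*f))
I(-4)*l = sqrt(1 + 2*(-4))*(-206) = sqrt(1 - 8)*(-206) = sqrt(-7)*(-206) = (I*sqrt(7))*(-206) = -206*I*sqrt(7)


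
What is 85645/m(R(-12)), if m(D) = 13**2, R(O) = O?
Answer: 85645/169 ≈ 506.78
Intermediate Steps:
m(D) = 169
85645/m(R(-12)) = 85645/169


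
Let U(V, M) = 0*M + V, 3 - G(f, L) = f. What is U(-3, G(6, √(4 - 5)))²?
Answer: 9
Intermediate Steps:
G(f, L) = 3 - f
U(V, M) = V (U(V, M) = 0 + V = V)
U(-3, G(6, √(4 - 5)))² = (-3)² = 9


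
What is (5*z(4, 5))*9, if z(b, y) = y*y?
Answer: 1125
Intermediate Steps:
z(b, y) = y²
(5*z(4, 5))*9 = (5*5²)*9 = (5*25)*9 = 125*9 = 1125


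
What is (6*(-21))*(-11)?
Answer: 1386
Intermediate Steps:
(6*(-21))*(-11) = -126*(-11) = 1386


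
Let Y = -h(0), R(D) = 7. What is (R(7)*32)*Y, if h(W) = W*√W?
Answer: 0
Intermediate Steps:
h(W) = W^(3/2)
Y = 0 (Y = -0^(3/2) = -1*0 = 0)
(R(7)*32)*Y = (7*32)*0 = 224*0 = 0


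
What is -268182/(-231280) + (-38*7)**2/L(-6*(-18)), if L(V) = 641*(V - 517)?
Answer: 26972279539/30317223160 ≈ 0.88967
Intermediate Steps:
L(V) = -331397 + 641*V (L(V) = 641*(-517 + V) = -331397 + 641*V)
-268182/(-231280) + (-38*7)**2/L(-6*(-18)) = -268182/(-231280) + (-38*7)**2/(-331397 + 641*(-6*(-18))) = -268182*(-1/231280) + (-266)**2/(-331397 + 641*108) = 134091/115640 + 70756/(-331397 + 69228) = 134091/115640 + 70756/(-262169) = 134091/115640 + 70756*(-1/262169) = 134091/115640 - 70756/262169 = 26972279539/30317223160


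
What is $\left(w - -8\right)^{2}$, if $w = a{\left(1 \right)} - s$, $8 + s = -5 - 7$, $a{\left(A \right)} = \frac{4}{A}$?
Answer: $1024$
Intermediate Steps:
$s = -20$ ($s = -8 - 12 = -20$)
$w = 24$ ($w = \frac{4}{1} - -20 = 4 \cdot 1 + 20 = 4 + 20 = 24$)
$\left(w - -8\right)^{2} = \left(24 - -8\right)^{2} = \left(24 + 8\right)^{2} = 32^{2} = 1024$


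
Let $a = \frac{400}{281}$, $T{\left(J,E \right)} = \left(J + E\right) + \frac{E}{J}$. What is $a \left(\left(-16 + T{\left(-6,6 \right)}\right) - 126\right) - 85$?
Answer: $- \frac{81085}{281} \approx -288.56$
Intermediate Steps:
$T{\left(J,E \right)} = E + J + \frac{E}{J}$ ($T{\left(J,E \right)} = \left(E + J\right) + \frac{E}{J} = E + J + \frac{E}{J}$)
$a = \frac{400}{281}$ ($a = 400 \cdot \frac{1}{281} = \frac{400}{281} \approx 1.4235$)
$a \left(\left(-16 + T{\left(-6,6 \right)}\right) - 126\right) - 85 = \frac{400 \left(\left(-16 + \left(6 - 6 + \frac{6}{-6}\right)\right) - 126\right)}{281} - 85 = \frac{400 \left(\left(-16 + \left(6 - 6 + 6 \left(- \frac{1}{6}\right)\right)\right) - 126\right)}{281} - 85 = \frac{400 \left(\left(-16 - 1\right) - 126\right)}{281} - 85 = \frac{400 \left(-17 - 126\right)}{281} - 85 = \frac{400}{281} \left(-143\right) - 85 = - \frac{57200}{281} - 85 = - \frac{81085}{281}$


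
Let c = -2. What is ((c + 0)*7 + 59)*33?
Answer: 1485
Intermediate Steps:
((c + 0)*7 + 59)*33 = ((-2 + 0)*7 + 59)*33 = (-2*7 + 59)*33 = (-14 + 59)*33 = 45*33 = 1485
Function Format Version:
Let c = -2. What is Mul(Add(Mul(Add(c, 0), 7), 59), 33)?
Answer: 1485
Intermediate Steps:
Mul(Add(Mul(Add(c, 0), 7), 59), 33) = Mul(Add(Mul(Add(-2, 0), 7), 59), 33) = Mul(Add(Mul(-2, 7), 59), 33) = Mul(Add(-14, 59), 33) = Mul(45, 33) = 1485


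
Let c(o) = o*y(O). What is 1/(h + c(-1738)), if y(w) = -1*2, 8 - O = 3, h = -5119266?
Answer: -1/5115790 ≈ -1.9547e-7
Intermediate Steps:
O = 5 (O = 8 - 1*3 = 8 - 3 = 5)
y(w) = -2
c(o) = -2*o (c(o) = o*(-2) = -2*o)
1/(h + c(-1738)) = 1/(-5119266 - 2*(-1738)) = 1/(-5119266 + 3476) = 1/(-5115790) = -1/5115790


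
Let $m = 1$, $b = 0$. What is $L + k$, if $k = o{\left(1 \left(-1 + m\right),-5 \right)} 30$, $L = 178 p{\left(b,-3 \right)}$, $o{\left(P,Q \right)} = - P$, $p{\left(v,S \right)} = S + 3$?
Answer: $0$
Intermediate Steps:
$p{\left(v,S \right)} = 3 + S$
$L = 0$ ($L = 178 \left(3 - 3\right) = 178 \cdot 0 = 0$)
$k = 0$ ($k = - 1 \left(-1 + 1\right) 30 = - 1 \cdot 0 \cdot 30 = \left(-1\right) 0 \cdot 30 = 0 \cdot 30 = 0$)
$L + k = 0 + 0 = 0$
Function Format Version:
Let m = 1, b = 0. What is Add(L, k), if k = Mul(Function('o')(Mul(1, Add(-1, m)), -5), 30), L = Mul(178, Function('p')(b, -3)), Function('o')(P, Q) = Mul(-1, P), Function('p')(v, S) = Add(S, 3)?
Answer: 0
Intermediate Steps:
Function('p')(v, S) = Add(3, S)
L = 0 (L = Mul(178, Add(3, -3)) = Mul(178, 0) = 0)
k = 0 (k = Mul(Mul(-1, Mul(1, Add(-1, 1))), 30) = Mul(Mul(-1, Mul(1, 0)), 30) = Mul(Mul(-1, 0), 30) = Mul(0, 30) = 0)
Add(L, k) = Add(0, 0) = 0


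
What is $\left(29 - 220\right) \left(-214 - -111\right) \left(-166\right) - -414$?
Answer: $-3265304$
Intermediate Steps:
$\left(29 - 220\right) \left(-214 - -111\right) \left(-166\right) - -414 = - 191 \left(-214 + \left(-13 + 124\right)\right) \left(-166\right) + 414 = - 191 \left(-214 + 111\right) \left(-166\right) + 414 = \left(-191\right) \left(-103\right) \left(-166\right) + 414 = 19673 \left(-166\right) + 414 = -3265718 + 414 = -3265304$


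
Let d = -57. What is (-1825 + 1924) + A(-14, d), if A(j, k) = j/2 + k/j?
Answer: 1345/14 ≈ 96.071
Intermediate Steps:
A(j, k) = j/2 + k/j (A(j, k) = j*(½) + k/j = j/2 + k/j)
(-1825 + 1924) + A(-14, d) = (-1825 + 1924) + ((½)*(-14) - 57/(-14)) = 99 + (-7 - 57*(-1/14)) = 99 + (-7 + 57/14) = 99 - 41/14 = 1345/14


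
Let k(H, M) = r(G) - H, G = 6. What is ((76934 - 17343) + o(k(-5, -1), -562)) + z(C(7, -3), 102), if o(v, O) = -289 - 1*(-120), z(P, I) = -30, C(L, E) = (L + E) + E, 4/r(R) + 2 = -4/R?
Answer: 59392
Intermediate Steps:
r(R) = 4/(-2 - 4/R)
k(H, M) = -3/2 - H (k(H, M) = -2*6/(2 + 6) - H = -2*6/8 - H = -2*6*⅛ - H = -3/2 - H)
C(L, E) = L + 2*E (C(L, E) = (E + L) + E = L + 2*E)
o(v, O) = -169 (o(v, O) = -289 + 120 = -169)
((76934 - 17343) + o(k(-5, -1), -562)) + z(C(7, -3), 102) = ((76934 - 17343) - 169) - 30 = (59591 - 169) - 30 = 59422 - 30 = 59392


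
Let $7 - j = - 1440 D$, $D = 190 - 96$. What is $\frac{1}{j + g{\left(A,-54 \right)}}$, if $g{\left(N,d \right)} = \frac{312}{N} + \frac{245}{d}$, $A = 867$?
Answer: $\frac{15606}{2112472213} \approx 7.3876 \cdot 10^{-6}$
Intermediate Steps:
$D = 94$ ($D = 190 - 96 = 94$)
$g{\left(N,d \right)} = \frac{245}{d} + \frac{312}{N}$
$j = 135367$ ($j = 7 - \left(-1440\right) 94 = 7 - -135360 = 7 + 135360 = 135367$)
$\frac{1}{j + g{\left(A,-54 \right)}} = \frac{1}{135367 + \left(\frac{245}{-54} + \frac{312}{867}\right)} = \frac{1}{135367 + \left(245 \left(- \frac{1}{54}\right) + 312 \cdot \frac{1}{867}\right)} = \frac{1}{135367 + \left(- \frac{245}{54} + \frac{104}{289}\right)} = \frac{1}{135367 - \frac{65189}{15606}} = \frac{1}{\frac{2112472213}{15606}} = \frac{15606}{2112472213}$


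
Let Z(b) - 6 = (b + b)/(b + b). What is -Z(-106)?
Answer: -7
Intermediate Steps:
Z(b) = 7 (Z(b) = 6 + (b + b)/(b + b) = 6 + (2*b)/((2*b)) = 6 + (2*b)*(1/(2*b)) = 6 + 1 = 7)
-Z(-106) = -1*7 = -7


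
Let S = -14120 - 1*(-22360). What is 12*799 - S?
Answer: 1348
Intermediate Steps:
S = 8240 (S = -14120 + 22360 = 8240)
12*799 - S = 12*799 - 1*8240 = 9588 - 8240 = 1348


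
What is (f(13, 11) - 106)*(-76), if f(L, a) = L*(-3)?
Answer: 11020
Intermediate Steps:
f(L, a) = -3*L
(f(13, 11) - 106)*(-76) = (-3*13 - 106)*(-76) = (-39 - 106)*(-76) = -145*(-76) = 11020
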